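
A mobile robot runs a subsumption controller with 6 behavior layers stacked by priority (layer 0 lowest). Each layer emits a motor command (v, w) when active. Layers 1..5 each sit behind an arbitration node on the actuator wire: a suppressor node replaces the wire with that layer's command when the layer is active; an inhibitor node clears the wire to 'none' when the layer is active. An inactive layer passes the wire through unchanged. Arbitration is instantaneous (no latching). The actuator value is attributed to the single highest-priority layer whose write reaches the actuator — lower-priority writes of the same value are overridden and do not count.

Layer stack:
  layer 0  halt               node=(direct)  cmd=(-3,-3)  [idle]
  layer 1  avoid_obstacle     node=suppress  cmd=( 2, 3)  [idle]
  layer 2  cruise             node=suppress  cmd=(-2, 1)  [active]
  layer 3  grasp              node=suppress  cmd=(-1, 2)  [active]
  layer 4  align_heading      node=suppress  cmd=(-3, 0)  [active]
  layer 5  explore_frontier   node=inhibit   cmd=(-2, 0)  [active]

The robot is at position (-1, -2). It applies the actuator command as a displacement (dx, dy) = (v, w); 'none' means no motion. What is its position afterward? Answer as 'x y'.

layer 0 (halt) idle — none
layer 1 (avoid_obstacle) idle — unchanged: none
layer 2 (cruise) active — suppresses: (-2, 1)
layer 3 (grasp) active — suppresses: (-1, 2)
layer 4 (align_heading) active — suppresses: (-3, 0)
layer 5 (explore_frontier) active — inhibits: none
→ actuator none
position: (-1, -2) + none = (-1, -2)

-1 -2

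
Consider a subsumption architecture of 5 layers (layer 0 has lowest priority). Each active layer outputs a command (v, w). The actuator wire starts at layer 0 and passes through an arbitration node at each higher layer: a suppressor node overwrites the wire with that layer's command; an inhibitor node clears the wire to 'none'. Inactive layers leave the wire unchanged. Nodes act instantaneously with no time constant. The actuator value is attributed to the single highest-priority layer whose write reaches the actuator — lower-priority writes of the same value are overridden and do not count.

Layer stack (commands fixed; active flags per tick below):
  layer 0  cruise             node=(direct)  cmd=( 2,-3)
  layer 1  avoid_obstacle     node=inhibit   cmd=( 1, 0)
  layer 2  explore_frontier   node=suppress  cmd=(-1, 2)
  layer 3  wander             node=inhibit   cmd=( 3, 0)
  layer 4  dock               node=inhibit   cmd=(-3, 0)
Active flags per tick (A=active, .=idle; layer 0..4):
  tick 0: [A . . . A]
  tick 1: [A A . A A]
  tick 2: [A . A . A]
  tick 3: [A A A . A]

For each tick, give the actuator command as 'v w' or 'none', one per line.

tick 0:
  layer 0 (cruise) active — direct: (2, -3)
  layer 1 (avoid_obstacle) idle — unchanged: (2, -3)
  layer 2 (explore_frontier) idle — unchanged: (2, -3)
  layer 3 (wander) idle — unchanged: (2, -3)
  layer 4 (dock) active — inhibits: none
  → actuator none
tick 1:
  layer 0 (cruise) active — direct: (2, -3)
  layer 1 (avoid_obstacle) active — inhibits: none
  layer 2 (explore_frontier) idle — unchanged: none
  layer 3 (wander) active — inhibits: none
  layer 4 (dock) active — inhibits: none
  → actuator none
tick 2:
  layer 0 (cruise) active — direct: (2, -3)
  layer 1 (avoid_obstacle) idle — unchanged: (2, -3)
  layer 2 (explore_frontier) active — suppresses: (-1, 2)
  layer 3 (wander) idle — unchanged: (-1, 2)
  layer 4 (dock) active — inhibits: none
  → actuator none
tick 3:
  layer 0 (cruise) active — direct: (2, -3)
  layer 1 (avoid_obstacle) active — inhibits: none
  layer 2 (explore_frontier) active — suppresses: (-1, 2)
  layer 3 (wander) idle — unchanged: (-1, 2)
  layer 4 (dock) active — inhibits: none
  → actuator none

none
none
none
none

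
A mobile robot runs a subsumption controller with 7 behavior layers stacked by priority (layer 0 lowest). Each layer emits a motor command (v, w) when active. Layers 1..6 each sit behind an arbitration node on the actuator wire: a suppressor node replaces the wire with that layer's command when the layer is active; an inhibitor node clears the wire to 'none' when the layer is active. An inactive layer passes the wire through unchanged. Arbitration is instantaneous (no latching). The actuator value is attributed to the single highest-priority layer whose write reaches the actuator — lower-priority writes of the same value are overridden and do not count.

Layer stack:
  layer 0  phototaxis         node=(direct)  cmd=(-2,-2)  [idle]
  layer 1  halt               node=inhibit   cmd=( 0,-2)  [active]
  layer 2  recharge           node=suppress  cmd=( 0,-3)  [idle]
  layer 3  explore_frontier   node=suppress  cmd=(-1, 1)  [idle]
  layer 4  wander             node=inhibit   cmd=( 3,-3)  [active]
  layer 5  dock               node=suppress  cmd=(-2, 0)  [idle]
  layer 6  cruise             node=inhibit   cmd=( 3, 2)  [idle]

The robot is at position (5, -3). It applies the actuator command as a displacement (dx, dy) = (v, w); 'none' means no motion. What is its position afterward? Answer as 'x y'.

5 -3

layer 0 (phototaxis) idle — none
layer 1 (halt) active — inhibits: none
layer 2 (recharge) idle — unchanged: none
layer 3 (explore_frontier) idle — unchanged: none
layer 4 (wander) active — inhibits: none
layer 5 (dock) idle — unchanged: none
layer 6 (cruise) idle — unchanged: none
→ actuator none
position: (5, -3) + none = (5, -3)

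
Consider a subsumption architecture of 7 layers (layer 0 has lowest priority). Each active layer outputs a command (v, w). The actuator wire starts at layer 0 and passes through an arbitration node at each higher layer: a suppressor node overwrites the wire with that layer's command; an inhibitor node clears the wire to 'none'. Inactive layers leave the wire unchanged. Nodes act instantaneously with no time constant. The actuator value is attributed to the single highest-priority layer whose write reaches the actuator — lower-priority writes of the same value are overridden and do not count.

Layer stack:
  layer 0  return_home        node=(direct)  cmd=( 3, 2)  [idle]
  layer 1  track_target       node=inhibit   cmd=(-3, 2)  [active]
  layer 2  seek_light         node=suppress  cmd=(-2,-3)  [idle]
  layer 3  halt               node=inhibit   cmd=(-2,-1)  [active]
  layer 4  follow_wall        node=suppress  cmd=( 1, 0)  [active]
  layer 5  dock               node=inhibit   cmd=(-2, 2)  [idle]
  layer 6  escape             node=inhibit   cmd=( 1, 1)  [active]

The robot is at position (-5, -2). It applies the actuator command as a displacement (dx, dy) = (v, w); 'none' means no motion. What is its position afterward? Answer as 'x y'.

-5 -2

layer 0 (return_home) idle — none
layer 1 (track_target) active — inhibits: none
layer 2 (seek_light) idle — unchanged: none
layer 3 (halt) active — inhibits: none
layer 4 (follow_wall) active — suppresses: (1, 0)
layer 5 (dock) idle — unchanged: (1, 0)
layer 6 (escape) active — inhibits: none
→ actuator none
position: (-5, -2) + none = (-5, -2)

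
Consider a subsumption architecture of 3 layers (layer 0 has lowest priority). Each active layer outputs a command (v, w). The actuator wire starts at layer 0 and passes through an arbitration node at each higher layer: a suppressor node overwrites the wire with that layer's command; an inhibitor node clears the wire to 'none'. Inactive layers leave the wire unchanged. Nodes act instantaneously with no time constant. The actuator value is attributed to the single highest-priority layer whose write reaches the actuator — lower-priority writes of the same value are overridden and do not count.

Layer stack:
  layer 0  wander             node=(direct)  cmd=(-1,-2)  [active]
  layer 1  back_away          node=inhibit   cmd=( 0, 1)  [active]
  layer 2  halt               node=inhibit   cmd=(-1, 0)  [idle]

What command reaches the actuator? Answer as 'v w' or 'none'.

L0 wander: active, feeds wire = (-1, -2)
L1 back_away: active, inhibitor → wire = none
L2 halt: idle → wire stays none
actuator = none

none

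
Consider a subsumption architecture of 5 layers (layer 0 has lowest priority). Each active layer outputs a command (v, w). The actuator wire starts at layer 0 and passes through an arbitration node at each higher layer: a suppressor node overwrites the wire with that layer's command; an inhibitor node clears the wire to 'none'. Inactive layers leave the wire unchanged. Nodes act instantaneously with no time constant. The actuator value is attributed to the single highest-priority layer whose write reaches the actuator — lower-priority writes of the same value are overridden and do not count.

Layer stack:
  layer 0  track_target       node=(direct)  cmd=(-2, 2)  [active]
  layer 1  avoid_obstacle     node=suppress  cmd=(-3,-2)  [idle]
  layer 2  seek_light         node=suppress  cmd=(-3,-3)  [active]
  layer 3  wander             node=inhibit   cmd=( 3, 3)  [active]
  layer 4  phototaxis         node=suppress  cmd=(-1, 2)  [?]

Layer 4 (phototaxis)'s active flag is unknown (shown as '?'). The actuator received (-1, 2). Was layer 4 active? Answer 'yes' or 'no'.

yes

If layer 4 is active=yes:
  actuator would be (-1, 2)
If layer 4 is active=no:
  actuator would be none
Observed (-1, 2), so layer 4 was active.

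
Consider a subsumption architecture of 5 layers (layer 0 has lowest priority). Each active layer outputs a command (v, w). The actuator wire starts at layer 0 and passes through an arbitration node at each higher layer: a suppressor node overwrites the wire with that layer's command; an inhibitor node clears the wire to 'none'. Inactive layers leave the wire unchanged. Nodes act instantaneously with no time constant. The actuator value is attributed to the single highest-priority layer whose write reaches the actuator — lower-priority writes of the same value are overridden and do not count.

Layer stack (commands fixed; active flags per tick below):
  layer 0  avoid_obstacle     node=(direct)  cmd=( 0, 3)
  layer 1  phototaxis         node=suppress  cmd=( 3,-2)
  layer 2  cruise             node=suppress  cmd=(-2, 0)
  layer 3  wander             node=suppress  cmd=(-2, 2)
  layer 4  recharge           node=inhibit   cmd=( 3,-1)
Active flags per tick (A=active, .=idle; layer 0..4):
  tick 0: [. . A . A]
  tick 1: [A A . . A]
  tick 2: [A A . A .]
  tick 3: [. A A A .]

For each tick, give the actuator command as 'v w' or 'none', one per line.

none
none
-2 2
-2 2

tick 0:
  [0] avoid_obstacle off; wire := none
  [1] phototaxis off; pass none
  [2] cruise on (suppress); wire := (-2, 0)
  [3] wander off; pass (-2, 0)
  [4] recharge on (inhibit); wire := none
  output none
tick 1:
  [0] avoid_obstacle on; wire := (0, 3)
  [1] phototaxis on (suppress); wire := (3, -2)
  [2] cruise off; pass (3, -2)
  [3] wander off; pass (3, -2)
  [4] recharge on (inhibit); wire := none
  output none
tick 2:
  [0] avoid_obstacle on; wire := (0, 3)
  [1] phototaxis on (suppress); wire := (3, -2)
  [2] cruise off; pass (3, -2)
  [3] wander on (suppress); wire := (-2, 2)
  [4] recharge off; pass (-2, 2)
  output (-2, 2)
tick 3:
  [0] avoid_obstacle off; wire := none
  [1] phototaxis on (suppress); wire := (3, -2)
  [2] cruise on (suppress); wire := (-2, 0)
  [3] wander on (suppress); wire := (-2, 2)
  [4] recharge off; pass (-2, 2)
  output (-2, 2)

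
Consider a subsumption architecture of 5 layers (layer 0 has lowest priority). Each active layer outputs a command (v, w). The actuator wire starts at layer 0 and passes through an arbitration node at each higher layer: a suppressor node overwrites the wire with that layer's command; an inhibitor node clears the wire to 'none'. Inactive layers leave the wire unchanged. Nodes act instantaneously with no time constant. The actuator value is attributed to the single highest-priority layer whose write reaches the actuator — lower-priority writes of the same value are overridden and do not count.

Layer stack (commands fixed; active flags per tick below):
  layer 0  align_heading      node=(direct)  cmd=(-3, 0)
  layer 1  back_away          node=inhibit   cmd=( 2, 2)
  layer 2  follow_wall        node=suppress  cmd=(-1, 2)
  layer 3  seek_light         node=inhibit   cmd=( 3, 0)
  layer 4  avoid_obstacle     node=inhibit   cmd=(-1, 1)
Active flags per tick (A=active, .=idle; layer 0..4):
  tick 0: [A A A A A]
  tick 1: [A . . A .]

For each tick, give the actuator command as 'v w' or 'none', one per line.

tick 0:
  layer 0 (align_heading) active — direct: (-3, 0)
  layer 1 (back_away) active — inhibits: none
  layer 2 (follow_wall) active — suppresses: (-1, 2)
  layer 3 (seek_light) active — inhibits: none
  layer 4 (avoid_obstacle) active — inhibits: none
  → actuator none
tick 1:
  layer 0 (align_heading) active — direct: (-3, 0)
  layer 1 (back_away) idle — unchanged: (-3, 0)
  layer 2 (follow_wall) idle — unchanged: (-3, 0)
  layer 3 (seek_light) active — inhibits: none
  layer 4 (avoid_obstacle) idle — unchanged: none
  → actuator none

none
none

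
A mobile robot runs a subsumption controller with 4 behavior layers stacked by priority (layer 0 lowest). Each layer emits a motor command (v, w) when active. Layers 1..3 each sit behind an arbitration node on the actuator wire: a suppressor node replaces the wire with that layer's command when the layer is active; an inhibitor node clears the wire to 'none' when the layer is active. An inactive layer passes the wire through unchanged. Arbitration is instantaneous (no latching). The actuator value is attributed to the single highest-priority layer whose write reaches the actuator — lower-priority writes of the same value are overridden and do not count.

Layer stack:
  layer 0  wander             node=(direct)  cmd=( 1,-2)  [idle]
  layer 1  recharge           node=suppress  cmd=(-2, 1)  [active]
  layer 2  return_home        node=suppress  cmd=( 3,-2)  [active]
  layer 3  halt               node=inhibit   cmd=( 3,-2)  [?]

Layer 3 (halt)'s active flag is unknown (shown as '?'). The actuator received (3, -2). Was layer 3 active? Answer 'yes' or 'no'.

no

If layer 3 is active=yes:
  actuator would be none
If layer 3 is active=no:
  actuator would be (3, -2)
Observed (3, -2), so layer 3 was idle.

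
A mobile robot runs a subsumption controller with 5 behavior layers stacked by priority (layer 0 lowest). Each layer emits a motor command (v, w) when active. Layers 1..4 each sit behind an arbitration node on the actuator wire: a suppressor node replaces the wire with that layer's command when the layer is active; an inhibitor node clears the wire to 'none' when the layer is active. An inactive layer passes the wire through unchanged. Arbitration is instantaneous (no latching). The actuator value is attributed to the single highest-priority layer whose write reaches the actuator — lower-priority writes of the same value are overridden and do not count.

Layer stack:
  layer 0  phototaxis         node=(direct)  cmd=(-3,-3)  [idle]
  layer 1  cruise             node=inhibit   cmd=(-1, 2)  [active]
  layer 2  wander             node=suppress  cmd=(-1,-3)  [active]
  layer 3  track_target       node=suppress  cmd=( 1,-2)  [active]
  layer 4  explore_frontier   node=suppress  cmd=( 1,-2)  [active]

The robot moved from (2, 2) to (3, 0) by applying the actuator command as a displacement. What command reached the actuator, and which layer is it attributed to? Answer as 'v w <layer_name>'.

displacement = (3, 0) − (2, 2) = (1, -2)
layer 0 (phototaxis) idle — none
layer 1 (cruise) active — inhibits: none
layer 2 (wander) active — suppresses: (-1, -3)
layer 3 (track_target) active — suppresses: (1, -2)
layer 4 (explore_frontier) active — suppresses: (1, -2)
→ actuator (1, -2) — from layer 4 (explore_frontier)

1 -2 explore_frontier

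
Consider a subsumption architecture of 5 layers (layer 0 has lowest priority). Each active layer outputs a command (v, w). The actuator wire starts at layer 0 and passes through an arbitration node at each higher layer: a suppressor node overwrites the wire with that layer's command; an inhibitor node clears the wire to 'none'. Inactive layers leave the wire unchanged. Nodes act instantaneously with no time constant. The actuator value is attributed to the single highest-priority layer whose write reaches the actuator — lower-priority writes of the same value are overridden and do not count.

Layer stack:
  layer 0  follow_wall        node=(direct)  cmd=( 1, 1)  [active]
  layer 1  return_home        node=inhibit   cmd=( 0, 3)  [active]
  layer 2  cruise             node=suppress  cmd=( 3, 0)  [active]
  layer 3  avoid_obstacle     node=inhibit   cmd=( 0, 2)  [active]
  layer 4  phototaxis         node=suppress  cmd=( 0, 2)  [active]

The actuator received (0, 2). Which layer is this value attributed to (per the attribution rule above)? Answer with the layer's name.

phototaxis

L0 follow_wall: active, feeds wire = (1, 1)
L1 return_home: active, inhibitor → wire = none
L2 cruise: active, suppressor → wire = (3, 0)
L3 avoid_obstacle: active, inhibitor → wire = none
L4 phototaxis: active, suppressor → wire = (0, 2)
actuator = (0, 2)
last writer: layer 4 = phototaxis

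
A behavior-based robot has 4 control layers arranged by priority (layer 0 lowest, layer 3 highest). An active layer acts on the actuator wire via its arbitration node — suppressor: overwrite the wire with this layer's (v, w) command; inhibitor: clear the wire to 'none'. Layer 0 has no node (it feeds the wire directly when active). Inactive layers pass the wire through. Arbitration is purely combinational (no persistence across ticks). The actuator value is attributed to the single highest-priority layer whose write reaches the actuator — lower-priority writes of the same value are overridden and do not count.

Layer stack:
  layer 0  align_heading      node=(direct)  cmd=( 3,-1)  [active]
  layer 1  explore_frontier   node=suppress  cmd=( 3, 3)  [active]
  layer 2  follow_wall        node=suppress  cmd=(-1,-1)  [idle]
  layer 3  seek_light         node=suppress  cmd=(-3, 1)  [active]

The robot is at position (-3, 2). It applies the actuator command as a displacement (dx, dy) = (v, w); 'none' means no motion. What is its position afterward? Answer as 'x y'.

layer 0 (align_heading) active — direct: (3, -1)
layer 1 (explore_frontier) active — suppresses: (3, 3)
layer 2 (follow_wall) idle — unchanged: (3, 3)
layer 3 (seek_light) active — suppresses: (-3, 1)
→ actuator (-3, 1)
position: (-3, 2) + (-3, 1) = (-6, 3)

-6 3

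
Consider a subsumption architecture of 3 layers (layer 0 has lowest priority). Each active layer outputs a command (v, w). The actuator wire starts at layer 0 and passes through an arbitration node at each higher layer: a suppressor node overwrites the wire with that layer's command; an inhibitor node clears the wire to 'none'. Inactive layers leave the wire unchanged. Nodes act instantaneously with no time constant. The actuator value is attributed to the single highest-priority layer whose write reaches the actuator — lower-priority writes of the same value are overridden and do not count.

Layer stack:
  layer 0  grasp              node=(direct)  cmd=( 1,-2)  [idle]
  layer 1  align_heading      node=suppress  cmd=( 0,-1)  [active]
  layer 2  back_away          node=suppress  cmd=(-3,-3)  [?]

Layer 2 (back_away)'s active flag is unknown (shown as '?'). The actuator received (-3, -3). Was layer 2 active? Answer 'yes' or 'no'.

yes

If layer 2 is active=yes:
  actuator would be (-3, -3)
If layer 2 is active=no:
  actuator would be (0, -1)
Observed (-3, -3), so layer 2 was active.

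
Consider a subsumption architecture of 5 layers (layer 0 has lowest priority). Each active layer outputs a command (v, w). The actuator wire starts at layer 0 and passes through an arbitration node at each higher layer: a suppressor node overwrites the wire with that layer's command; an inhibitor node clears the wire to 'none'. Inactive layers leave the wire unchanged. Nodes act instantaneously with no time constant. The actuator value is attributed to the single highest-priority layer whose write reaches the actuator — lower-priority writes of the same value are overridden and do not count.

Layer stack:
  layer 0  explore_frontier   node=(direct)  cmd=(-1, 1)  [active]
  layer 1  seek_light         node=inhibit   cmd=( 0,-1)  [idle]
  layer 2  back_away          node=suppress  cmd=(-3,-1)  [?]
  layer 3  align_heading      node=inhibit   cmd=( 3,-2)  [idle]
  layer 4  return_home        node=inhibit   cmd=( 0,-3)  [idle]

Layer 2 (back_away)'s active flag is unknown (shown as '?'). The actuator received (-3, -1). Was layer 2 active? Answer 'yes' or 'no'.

yes

If layer 2 is active=yes:
  actuator would be (-3, -1)
If layer 2 is active=no:
  actuator would be (-1, 1)
Observed (-3, -1), so layer 2 was active.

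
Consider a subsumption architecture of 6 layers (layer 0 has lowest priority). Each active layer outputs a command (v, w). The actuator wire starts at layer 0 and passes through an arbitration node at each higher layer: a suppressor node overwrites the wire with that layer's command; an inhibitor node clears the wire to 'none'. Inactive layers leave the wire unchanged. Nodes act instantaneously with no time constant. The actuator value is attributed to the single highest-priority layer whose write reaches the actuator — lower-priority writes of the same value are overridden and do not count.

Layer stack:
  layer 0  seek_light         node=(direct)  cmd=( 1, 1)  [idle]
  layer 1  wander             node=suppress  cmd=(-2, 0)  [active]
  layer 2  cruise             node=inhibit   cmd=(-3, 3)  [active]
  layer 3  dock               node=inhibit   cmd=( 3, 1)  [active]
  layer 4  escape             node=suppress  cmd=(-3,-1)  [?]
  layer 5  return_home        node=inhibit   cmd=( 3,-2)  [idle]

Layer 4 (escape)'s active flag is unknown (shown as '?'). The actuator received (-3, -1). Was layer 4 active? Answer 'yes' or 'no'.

If layer 4 is active=yes:
  actuator would be (-3, -1)
If layer 4 is active=no:
  actuator would be none
Observed (-3, -1), so layer 4 was active.

yes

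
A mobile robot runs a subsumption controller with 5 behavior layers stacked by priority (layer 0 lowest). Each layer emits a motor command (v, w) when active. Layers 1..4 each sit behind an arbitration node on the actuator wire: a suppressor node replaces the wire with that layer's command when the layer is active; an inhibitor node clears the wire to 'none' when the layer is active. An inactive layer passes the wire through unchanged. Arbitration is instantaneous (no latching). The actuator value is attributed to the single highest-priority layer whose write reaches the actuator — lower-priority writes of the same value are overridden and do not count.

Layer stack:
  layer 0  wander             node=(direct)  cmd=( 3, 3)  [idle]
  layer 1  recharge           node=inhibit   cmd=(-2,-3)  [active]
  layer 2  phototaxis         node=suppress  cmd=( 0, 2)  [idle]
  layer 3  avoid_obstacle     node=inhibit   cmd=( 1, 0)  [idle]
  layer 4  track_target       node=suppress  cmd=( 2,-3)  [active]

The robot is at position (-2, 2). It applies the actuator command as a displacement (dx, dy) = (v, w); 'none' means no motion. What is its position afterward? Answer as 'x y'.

L0 wander: idle → wire = none
L1 recharge: active, inhibitor → wire = none
L2 phototaxis: idle → wire stays none
L3 avoid_obstacle: idle → wire stays none
L4 track_target: active, suppressor → wire = (2, -3)
actuator = (2, -3)
position: (-2, 2) + (2, -3) = (0, -1)

0 -1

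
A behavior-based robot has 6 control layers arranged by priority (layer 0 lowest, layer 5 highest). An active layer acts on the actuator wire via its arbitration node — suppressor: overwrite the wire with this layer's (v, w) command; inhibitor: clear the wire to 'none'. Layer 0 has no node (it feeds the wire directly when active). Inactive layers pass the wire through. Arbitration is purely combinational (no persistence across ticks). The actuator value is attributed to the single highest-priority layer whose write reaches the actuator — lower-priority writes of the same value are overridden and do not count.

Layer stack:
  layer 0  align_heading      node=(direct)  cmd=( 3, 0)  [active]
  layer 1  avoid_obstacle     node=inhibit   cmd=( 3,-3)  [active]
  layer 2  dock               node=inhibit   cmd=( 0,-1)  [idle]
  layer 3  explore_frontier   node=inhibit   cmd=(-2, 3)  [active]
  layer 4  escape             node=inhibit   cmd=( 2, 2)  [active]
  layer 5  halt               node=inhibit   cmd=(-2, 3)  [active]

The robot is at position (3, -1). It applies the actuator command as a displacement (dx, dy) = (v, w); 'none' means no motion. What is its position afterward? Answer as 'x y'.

layer 0 (align_heading) active — direct: (3, 0)
layer 1 (avoid_obstacle) active — inhibits: none
layer 2 (dock) idle — unchanged: none
layer 3 (explore_frontier) active — inhibits: none
layer 4 (escape) active — inhibits: none
layer 5 (halt) active — inhibits: none
→ actuator none
position: (3, -1) + none = (3, -1)

3 -1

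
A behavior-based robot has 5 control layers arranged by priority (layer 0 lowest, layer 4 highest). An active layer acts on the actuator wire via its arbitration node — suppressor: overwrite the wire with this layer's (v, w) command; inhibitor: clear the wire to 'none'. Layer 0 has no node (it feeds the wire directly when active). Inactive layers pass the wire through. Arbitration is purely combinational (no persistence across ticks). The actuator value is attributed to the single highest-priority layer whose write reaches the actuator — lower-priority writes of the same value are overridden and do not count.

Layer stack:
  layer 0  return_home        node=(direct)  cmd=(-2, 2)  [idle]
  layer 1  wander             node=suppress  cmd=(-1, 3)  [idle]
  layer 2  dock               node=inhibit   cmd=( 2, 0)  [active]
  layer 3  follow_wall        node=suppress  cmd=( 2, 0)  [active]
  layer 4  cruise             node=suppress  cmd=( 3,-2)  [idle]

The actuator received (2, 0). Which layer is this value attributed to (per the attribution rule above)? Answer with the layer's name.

[0] return_home off; wire := none
[1] wander off; pass none
[2] dock on (inhibit); wire := none
[3] follow_wall on (suppress); wire := (2, 0)
[4] cruise off; pass (2, 0)
output (2, 0)
last writer: layer 3 = follow_wall

follow_wall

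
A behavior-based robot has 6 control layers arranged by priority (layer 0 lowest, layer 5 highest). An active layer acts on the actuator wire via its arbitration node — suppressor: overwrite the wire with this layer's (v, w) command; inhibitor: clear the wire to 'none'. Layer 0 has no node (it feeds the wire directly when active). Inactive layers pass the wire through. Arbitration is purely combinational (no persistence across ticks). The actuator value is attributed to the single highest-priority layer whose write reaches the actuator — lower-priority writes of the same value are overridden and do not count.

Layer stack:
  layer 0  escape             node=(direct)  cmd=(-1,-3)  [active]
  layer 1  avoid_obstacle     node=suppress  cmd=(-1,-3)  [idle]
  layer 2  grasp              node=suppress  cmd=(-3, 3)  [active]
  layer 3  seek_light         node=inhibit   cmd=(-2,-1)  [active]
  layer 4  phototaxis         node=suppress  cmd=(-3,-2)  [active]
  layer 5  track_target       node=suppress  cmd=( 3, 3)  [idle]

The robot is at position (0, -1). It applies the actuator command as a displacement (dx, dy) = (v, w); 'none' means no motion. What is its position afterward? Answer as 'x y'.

-3 -3

layer 0 (escape) active — direct: (-1, -3)
layer 1 (avoid_obstacle) idle — unchanged: (-1, -3)
layer 2 (grasp) active — suppresses: (-3, 3)
layer 3 (seek_light) active — inhibits: none
layer 4 (phototaxis) active — suppresses: (-3, -2)
layer 5 (track_target) idle — unchanged: (-3, -2)
→ actuator (-3, -2)
position: (0, -1) + (-3, -2) = (-3, -3)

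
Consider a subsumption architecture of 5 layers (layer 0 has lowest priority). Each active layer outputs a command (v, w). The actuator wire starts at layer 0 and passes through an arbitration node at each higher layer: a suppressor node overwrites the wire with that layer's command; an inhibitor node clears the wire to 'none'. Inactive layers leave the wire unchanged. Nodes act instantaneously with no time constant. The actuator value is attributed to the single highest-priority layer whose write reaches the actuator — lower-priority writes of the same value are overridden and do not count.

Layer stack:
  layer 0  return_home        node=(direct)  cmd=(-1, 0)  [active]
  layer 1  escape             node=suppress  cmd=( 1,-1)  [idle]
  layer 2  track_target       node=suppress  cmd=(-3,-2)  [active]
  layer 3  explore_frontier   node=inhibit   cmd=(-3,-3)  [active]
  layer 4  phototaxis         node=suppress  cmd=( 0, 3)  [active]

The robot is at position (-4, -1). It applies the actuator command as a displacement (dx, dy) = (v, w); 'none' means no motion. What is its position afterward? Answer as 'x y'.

[0] return_home on; wire := (-1, 0)
[1] escape off; pass (-1, 0)
[2] track_target on (suppress); wire := (-3, -2)
[3] explore_frontier on (inhibit); wire := none
[4] phototaxis on (suppress); wire := (0, 3)
output (0, 3)
position: (-4, -1) + (0, 3) = (-4, 2)

-4 2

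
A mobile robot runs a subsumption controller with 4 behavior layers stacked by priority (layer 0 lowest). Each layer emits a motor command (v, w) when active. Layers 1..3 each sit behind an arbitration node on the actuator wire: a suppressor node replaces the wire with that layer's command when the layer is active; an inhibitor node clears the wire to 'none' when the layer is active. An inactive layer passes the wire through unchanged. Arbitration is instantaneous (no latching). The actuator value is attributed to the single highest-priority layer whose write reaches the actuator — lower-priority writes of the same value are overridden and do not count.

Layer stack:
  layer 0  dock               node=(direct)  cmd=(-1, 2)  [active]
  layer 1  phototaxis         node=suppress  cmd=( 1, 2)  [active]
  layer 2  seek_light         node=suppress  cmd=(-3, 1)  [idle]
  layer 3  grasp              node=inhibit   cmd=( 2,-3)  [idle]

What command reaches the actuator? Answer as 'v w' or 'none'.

1 2

[0] dock on; wire := (-1, 2)
[1] phototaxis on (suppress); wire := (1, 2)
[2] seek_light off; pass (1, 2)
[3] grasp off; pass (1, 2)
output (1, 2)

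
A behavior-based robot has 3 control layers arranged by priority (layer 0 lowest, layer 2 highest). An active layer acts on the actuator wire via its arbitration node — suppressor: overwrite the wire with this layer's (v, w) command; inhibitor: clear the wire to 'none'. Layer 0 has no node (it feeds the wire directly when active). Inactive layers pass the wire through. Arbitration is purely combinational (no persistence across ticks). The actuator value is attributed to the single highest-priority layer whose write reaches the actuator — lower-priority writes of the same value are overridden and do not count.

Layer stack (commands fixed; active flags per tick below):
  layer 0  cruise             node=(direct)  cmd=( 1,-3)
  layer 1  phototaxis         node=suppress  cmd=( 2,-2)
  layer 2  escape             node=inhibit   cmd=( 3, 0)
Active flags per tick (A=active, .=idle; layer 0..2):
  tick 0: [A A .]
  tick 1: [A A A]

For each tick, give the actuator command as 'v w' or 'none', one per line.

tick 0:
  layer 0 (cruise) active — direct: (1, -3)
  layer 1 (phototaxis) active — suppresses: (2, -2)
  layer 2 (escape) idle — unchanged: (2, -2)
  → actuator (2, -2)
tick 1:
  layer 0 (cruise) active — direct: (1, -3)
  layer 1 (phototaxis) active — suppresses: (2, -2)
  layer 2 (escape) active — inhibits: none
  → actuator none

2 -2
none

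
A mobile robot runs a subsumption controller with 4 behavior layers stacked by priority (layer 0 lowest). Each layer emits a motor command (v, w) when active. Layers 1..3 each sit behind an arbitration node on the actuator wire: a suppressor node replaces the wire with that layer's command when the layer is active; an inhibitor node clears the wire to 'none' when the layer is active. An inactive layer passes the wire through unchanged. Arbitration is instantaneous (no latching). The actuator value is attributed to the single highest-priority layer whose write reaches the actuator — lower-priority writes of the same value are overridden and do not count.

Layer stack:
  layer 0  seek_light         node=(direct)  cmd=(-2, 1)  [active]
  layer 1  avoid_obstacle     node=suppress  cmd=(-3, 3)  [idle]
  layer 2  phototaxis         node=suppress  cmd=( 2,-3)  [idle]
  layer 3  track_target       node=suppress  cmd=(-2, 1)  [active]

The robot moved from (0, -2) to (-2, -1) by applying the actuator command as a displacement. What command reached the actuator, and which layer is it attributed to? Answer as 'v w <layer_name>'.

-2 1 track_target

displacement = (-2, -1) − (0, -2) = (-2, 1)
L0 seek_light: active, feeds wire = (-2, 1)
L1 avoid_obstacle: idle → wire stays (-2, 1)
L2 phototaxis: idle → wire stays (-2, 1)
L3 track_target: active, suppressor → wire = (-2, 1)
actuator = (-2, 1) — from layer 3 (track_target)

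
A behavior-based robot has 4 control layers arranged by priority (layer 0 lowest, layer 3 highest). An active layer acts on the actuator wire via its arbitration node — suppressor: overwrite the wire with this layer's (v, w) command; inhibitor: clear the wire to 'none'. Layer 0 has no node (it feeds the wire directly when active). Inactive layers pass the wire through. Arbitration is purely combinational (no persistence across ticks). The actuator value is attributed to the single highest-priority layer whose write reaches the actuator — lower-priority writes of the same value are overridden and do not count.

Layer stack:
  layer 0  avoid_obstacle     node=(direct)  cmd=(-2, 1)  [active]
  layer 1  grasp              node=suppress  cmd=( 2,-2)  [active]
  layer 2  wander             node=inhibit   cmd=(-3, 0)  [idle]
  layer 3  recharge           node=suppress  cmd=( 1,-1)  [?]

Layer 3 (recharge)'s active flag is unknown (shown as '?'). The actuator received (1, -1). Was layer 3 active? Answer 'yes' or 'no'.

If layer 3 is active=yes:
  actuator would be (1, -1)
If layer 3 is active=no:
  actuator would be (2, -2)
Observed (1, -1), so layer 3 was active.

yes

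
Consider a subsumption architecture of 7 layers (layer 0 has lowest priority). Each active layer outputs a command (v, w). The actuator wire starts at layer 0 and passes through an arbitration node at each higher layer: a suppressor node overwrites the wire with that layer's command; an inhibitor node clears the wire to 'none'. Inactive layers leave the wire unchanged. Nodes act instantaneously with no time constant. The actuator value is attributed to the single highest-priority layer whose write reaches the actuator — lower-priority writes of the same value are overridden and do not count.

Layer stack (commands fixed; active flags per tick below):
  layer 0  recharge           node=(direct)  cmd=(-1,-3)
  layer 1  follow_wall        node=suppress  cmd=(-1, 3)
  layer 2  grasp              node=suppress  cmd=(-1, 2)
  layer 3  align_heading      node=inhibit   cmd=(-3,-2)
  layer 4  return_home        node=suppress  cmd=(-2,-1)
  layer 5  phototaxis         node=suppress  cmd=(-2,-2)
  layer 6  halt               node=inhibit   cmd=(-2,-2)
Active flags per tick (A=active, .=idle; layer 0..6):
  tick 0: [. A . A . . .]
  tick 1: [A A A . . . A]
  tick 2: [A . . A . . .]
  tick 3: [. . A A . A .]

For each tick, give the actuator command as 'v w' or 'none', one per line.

none
none
none
-2 -2

tick 0:
  L0 recharge: idle → wire = none
  L1 follow_wall: active, suppressor → wire = (-1, 3)
  L2 grasp: idle → wire stays (-1, 3)
  L3 align_heading: active, inhibitor → wire = none
  L4 return_home: idle → wire stays none
  L5 phototaxis: idle → wire stays none
  L6 halt: idle → wire stays none
  actuator = none
tick 1:
  L0 recharge: active, feeds wire = (-1, -3)
  L1 follow_wall: active, suppressor → wire = (-1, 3)
  L2 grasp: active, suppressor → wire = (-1, 2)
  L3 align_heading: idle → wire stays (-1, 2)
  L4 return_home: idle → wire stays (-1, 2)
  L5 phototaxis: idle → wire stays (-1, 2)
  L6 halt: active, inhibitor → wire = none
  actuator = none
tick 2:
  L0 recharge: active, feeds wire = (-1, -3)
  L1 follow_wall: idle → wire stays (-1, -3)
  L2 grasp: idle → wire stays (-1, -3)
  L3 align_heading: active, inhibitor → wire = none
  L4 return_home: idle → wire stays none
  L5 phototaxis: idle → wire stays none
  L6 halt: idle → wire stays none
  actuator = none
tick 3:
  L0 recharge: idle → wire = none
  L1 follow_wall: idle → wire stays none
  L2 grasp: active, suppressor → wire = (-1, 2)
  L3 align_heading: active, inhibitor → wire = none
  L4 return_home: idle → wire stays none
  L5 phototaxis: active, suppressor → wire = (-2, -2)
  L6 halt: idle → wire stays (-2, -2)
  actuator = (-2, -2)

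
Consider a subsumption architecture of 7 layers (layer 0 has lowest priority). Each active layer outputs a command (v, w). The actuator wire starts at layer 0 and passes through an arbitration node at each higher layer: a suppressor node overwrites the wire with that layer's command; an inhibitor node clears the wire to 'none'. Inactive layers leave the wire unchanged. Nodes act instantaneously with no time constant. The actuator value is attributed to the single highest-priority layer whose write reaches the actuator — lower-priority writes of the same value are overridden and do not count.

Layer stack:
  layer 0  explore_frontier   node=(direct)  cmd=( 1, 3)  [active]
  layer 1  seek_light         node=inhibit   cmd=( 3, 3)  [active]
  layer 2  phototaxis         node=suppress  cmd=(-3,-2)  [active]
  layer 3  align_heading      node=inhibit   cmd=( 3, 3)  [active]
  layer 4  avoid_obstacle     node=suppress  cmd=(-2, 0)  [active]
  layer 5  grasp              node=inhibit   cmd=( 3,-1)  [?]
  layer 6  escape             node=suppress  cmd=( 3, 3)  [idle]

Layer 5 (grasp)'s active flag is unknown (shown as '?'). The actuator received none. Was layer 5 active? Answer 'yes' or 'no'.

yes

If layer 5 is active=yes:
  actuator would be none
If layer 5 is active=no:
  actuator would be (-2, 0)
Observed none, so layer 5 was active.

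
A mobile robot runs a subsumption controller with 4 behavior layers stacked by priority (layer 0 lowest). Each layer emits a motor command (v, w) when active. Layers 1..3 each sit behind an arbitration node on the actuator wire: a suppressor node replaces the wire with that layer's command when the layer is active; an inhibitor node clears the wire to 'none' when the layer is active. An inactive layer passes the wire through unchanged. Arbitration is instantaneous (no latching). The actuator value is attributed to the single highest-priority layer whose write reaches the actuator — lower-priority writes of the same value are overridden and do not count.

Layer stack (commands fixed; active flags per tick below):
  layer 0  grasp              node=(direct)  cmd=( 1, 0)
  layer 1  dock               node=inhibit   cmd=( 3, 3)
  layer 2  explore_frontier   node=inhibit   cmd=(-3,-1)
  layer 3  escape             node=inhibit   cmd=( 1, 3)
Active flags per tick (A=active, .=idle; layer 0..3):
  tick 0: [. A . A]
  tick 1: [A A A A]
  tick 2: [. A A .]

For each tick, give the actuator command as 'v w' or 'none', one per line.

none
none
none

tick 0:
  layer 0 (grasp) idle — none
  layer 1 (dock) active — inhibits: none
  layer 2 (explore_frontier) idle — unchanged: none
  layer 3 (escape) active — inhibits: none
  → actuator none
tick 1:
  layer 0 (grasp) active — direct: (1, 0)
  layer 1 (dock) active — inhibits: none
  layer 2 (explore_frontier) active — inhibits: none
  layer 3 (escape) active — inhibits: none
  → actuator none
tick 2:
  layer 0 (grasp) idle — none
  layer 1 (dock) active — inhibits: none
  layer 2 (explore_frontier) active — inhibits: none
  layer 3 (escape) idle — unchanged: none
  → actuator none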